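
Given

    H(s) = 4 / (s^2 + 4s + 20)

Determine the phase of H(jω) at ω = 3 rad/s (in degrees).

At s = j3: numerator = 4, denominator = 11 + j12.
∠H = ∠num − ∠den = 0° − (47.490°) = -47.49°.

∠H(j3) ≈ -47.49°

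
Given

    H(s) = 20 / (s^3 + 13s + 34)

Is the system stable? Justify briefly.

The denominator s^3 + 13s + 34 factors as (s^2 - 2s + 17)(s + 2), giving poles at s = 1 ± 4j, -2.
Since the pole(s) at s = 1 ± 4j lie in the right half-plane, the system is unstable.

unstable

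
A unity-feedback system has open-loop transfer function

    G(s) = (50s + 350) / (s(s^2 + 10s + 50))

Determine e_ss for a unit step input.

e_ss = 0

G(s) has one pole at the origin.
This is a Type 1 system; for a step input the steady-state error is zero.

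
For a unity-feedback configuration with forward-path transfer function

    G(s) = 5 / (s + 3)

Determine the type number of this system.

Type 0

The denominator has no factor of s at the origin — no free integrator — so this is a Type 0 system.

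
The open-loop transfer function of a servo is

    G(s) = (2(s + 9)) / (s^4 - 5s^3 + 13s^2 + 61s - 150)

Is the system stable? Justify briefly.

unstable

The denominator s^4 - 5s^3 + 13s^2 + 61s - 150 factors as (s - 2)(s + 3)(s^2 - 6s + 25), giving poles at s = 2, -3, 3 + 4j, 3 - 4j.
Since the pole(s) at s = 2, 3 + 4j, 3 - 4j lie in the right half-plane, the system is unstable.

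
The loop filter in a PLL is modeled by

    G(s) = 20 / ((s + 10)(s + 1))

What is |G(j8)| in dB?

|G(j8)|_dB ≈ -14.3 dB

Substitute s = j8: numerator = 20, denominator = -54 + j88.
|G(j8)| = |20| / |-54 + j88| = 20 / 103.25 ≈ 0.1937.
In decibels: 20·log₁₀(0.1937) ≈ -14.3 dB.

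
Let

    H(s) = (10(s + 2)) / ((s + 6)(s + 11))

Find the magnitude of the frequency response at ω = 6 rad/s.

|H(j6)| ≈ 0.5949

Substitute s = j6: numerator = 20 + j60, denominator = 30 + j102.
|H(j6)| = |20 + j60| / |30 + j102| = 63.246 / 106.32 ≈ 0.5949.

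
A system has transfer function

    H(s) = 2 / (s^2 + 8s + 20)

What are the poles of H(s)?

The poles are the roots of the denominator s^2 + 8s + 20 = 0.
Using the quadratic formula: s = (-8 ± √(-16))/2 = -4 ± 2j.

s = -4 + 2j, -4 - 2j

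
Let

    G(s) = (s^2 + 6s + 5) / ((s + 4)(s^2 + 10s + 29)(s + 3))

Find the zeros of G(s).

Set the numerator to zero: s^2 + 6s + 5 = 0.
Factoring: (s + 1)(s + 5) = 0.

s = -1, -5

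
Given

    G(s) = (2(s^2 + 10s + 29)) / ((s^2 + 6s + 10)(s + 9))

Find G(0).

G(0) = 29/45 ≈ 0.6444

At s = 0 each factor (s + a) contributes a and each (s^2 + bs + c) contributes c.
G(0) = 2·(29) / ((10) · (9)) = 58/90 = 29/45.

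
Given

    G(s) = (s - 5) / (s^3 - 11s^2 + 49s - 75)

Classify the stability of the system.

The denominator s^3 - 11s^2 + 49s - 75 factors as (s - 3)(s^2 - 8s + 25), giving poles at s = 3, 4 + 3j, 4 - 3j.
Since the pole(s) at s = 3, 4 ± 3j lie in the right half-plane, the system is unstable.

unstable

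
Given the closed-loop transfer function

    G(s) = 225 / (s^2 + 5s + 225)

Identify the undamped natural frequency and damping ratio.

ωₙ = 15 rad/s, ζ ≈ 0.1667

Compare the denominator to the standard form s^2 + 2ζωₙs + ωₙ².
ωₙ² = 225, so ωₙ = 15 rad/s.
2ζωₙ = 5, so ζ = 5/(2·15) ≈ 0.1667.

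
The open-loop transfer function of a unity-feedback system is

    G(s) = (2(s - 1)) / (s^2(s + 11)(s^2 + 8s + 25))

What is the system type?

The denominator has 2 factors of s at the origin (free integrators), so this is a Type 2 system.

Type 2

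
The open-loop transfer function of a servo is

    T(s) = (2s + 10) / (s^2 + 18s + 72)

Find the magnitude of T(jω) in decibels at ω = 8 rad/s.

|T(j8)|_dB ≈ -17.7 dB

Substitute s = j8: numerator = 10 + j16, denominator = 8 + j144.
|T(j8)| = |10 + j16| / |8 + j144| = 18.868 / 144.22 ≈ 0.1308.
In decibels: 20·log₁₀(0.1308) ≈ -17.7 dB.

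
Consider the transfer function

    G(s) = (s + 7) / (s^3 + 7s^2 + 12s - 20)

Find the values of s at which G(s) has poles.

s = -4 + 2j, -4 - 2j, 1

The poles are the roots of the denominator s^3 + 7s^2 + 12s - 20 = 0.
Trying s = 1: the polynomial evaluates to 0, so (s - 1) is a factor.
Dividing out leaves s^2 + 8s + 20 = 0.
The quadratic formula then gives s = -4 ± 2j.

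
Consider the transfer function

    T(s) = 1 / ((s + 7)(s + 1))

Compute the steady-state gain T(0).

Set s = 0: T(0) = (1) / (7) = 1/7.

T(0) = 1/7 ≈ 0.1429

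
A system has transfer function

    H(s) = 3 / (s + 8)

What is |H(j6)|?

Substitute s = j6: numerator = 3, denominator = 8 + j6.
|H(j6)| = |3| / |8 + j6| = 3 / 10 = 0.3000.

|H(j6)| = 0.3000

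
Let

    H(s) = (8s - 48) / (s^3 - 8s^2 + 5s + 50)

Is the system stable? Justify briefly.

unstable

The denominator s^3 - 8s^2 + 5s + 50 factors as (s - 5)^2(s + 2), giving poles at s = 5, 5, -2.
Since the pole(s) at s = 5, 5 lie in the right half-plane, the system is unstable.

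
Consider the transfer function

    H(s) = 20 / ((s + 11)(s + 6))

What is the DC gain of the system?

At s = 0 each factor (s + a) contributes a and each (s^2 + bs + c) contributes c.
H(0) = 20·1 / ((11) · (6)) = 20/66 = 10/33.

H(0) = 10/33 ≈ 0.3030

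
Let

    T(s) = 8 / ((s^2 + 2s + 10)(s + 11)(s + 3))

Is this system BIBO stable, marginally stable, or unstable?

stable

The poles can be read from the denominator factors: s = -1 ± 3j, -11, -3.
Since all poles lie strictly in the left half-plane, the system is stable.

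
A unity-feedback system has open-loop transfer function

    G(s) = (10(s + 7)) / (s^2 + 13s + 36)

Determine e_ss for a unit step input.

G(s) has no poles at the origin.
This is a Type 0 system. Kp = lim_{s→0} G(s) = 70/36 = 35/18.
e_ss = 1/(1 + Kp) = 1/(1 + 35/18) = 18/53 ≈ 0.3396.

e_ss = 0.3396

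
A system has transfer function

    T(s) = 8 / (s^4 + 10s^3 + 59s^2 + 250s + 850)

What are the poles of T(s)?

The poles are the roots of the denominator s^4 + 10s^3 + 59s^2 + 250s + 850 = 0.
No real roots exist; factor into two real quadratics: (s^2 + 25)(s^2 + 10s + 34) = 0.
Each quadratic gives a conjugate pair via the quadratic formula.

s = ±5j, -5 ± 3j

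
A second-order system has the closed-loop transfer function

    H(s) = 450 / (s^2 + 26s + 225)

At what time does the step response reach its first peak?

Comparing s^2 + 26s + 225 to s^2 + 2ζωₙs + ωₙ²: ωₙ = 15 rad/s and ζ = 26/(2·15) ≈ 0.8667.
ζωₙ = 26/2 = 13, so ω_d = ωₙ√(1−ζ²) = √(ωₙ² − (ζωₙ)²) = √(225 − 13²) = √56 ≈ 7.483 rad/s.
t_p = π/ω_d = π/7.483 ≈ 0.4198 s.

t_p ≈ 0.4198 s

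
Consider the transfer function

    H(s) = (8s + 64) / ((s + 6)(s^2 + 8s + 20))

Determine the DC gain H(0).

H(0) = 8/15 ≈ 0.5333

Set s = 0: H(0) = (64) / (120) = 8/15.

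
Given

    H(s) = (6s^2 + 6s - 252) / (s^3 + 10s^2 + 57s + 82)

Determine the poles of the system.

s = -4 + 5j, -4 - 5j, -2

The poles are the roots of the denominator s^3 + 10s^2 + 57s + 82 = 0.
Trying s = -2: the polynomial evaluates to 0, so (s + 2) is a factor.
Dividing out leaves s^2 + 8s + 41 = 0.
The quadratic formula then gives s = -4 ± 5j.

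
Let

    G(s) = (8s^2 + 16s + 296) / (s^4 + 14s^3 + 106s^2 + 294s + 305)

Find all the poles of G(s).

s = -2 + j, -2 - j, -5 + 6j, -5 - 6j

The poles are the roots of the denominator s^4 + 14s^3 + 106s^2 + 294s + 305 = 0.
No real roots exist; factor into two real quadratics: (s^2 + 4s + 5)(s^2 + 10s + 61) = 0.
Each quadratic gives a conjugate pair via the quadratic formula.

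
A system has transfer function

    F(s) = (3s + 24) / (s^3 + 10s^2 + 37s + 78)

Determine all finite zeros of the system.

Set the numerator to zero: 3s + 24 = 0, i.e. 3·(s + 8) = 0.
So s = -8.

s = -8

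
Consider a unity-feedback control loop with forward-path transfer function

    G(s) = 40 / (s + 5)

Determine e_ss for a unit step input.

G(s) has no poles at the origin.
This is a Type 0 system. Kp = lim_{s→0} G(s) = 40/5 = 8.
e_ss = 1/(1 + Kp) = 1/(1 + 8) = 1/9 ≈ 0.1111.

e_ss = 0.1111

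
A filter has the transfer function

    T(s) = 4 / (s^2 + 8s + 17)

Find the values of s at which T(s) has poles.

s = -4 + j, -4 - j

The poles are the roots of the denominator s^2 + 8s + 17 = 0.
Using the quadratic formula: s = (-8 ± √(-4))/2 = -4 ± 1j.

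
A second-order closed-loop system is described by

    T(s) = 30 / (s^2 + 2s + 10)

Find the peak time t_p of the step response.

t_p ≈ 1.047 s

Comparing s^2 + 2s + 10 to s^2 + 2ζωₙs + ωₙ²: ωₙ = √10 ≈ 3.162 rad/s and ζ = 2/(2·√10) ≈ 0.3162.
ζωₙ = 2/2 = 1, so ω_d = ωₙ√(1−ζ²) = √(ωₙ² − (ζωₙ)²) = √(10 − 1²) = √9 = 3 rad/s.
t_p = π/ω_d = π/3 ≈ 1.047 s.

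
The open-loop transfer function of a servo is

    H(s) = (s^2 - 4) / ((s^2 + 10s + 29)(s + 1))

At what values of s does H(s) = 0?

Set the numerator to zero: s^2 - 4 = 0.
Factoring: (s + 2)(s - 2) = 0.

s = -2, 2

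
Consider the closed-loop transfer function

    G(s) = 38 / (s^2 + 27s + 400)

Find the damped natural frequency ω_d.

Comparing s^2 + 27s + 400 to s^2 + 2ζωₙs + ωₙ²: ωₙ = 20 rad/s and ζ = 27/(2·20) = 0.675.
ζωₙ = 27/2 = 13.5, so ω_d = ωₙ√(1−ζ²) = √(ωₙ² − (ζωₙ)²) = √(400 − 13.5²) = √217.75 ≈ 14.76 rad/s.

ω_d ≈ 14.76 rad/s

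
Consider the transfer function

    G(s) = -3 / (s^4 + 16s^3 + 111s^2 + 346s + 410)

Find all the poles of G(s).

s = -3 ± j, -5 ± 4j

The poles are the roots of the denominator s^4 + 16s^3 + 111s^2 + 346s + 410 = 0.
No real roots exist; factor into two real quadratics: (s^2 + 6s + 10)(s^2 + 10s + 41) = 0.
Each quadratic gives a conjugate pair via the quadratic formula.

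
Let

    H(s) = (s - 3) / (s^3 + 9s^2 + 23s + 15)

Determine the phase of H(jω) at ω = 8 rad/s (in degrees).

At s = j8: numerator = -3 + j8, denominator = -561 - j328.
∠H = ∠num − ∠den = 110.56° − (-149.69°) = 260.2°, which wraps to -99.76°.

∠H(j8) ≈ -99.76°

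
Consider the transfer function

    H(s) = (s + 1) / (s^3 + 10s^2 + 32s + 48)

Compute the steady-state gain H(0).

H(0) = 1/48 ≈ 0.02083

Set s = 0: H(0) = (1) / (48) = 1/48.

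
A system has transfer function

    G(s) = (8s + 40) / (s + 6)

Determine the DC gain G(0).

G(0) = 20/3 ≈ 6.667

Set s = 0: G(0) = (40) / (6) = 20/3.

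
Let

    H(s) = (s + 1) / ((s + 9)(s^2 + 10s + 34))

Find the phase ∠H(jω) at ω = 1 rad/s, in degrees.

∠H(j1) ≈ 21.80°

At s = j1: numerator = 1 + j1, denominator = 287 + j123.
∠H = ∠num − ∠den = 45° − (23.199°) = 21.80°.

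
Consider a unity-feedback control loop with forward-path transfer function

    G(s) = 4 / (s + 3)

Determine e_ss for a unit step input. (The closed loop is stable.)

e_ss = 0.4286

G(s) has no poles at the origin.
This is a Type 0 system. Kp = lim_{s→0} G(s) = 4/3.
e_ss = 1/(1 + Kp) = 1/(1 + 4/3) = 3/7 ≈ 0.4286.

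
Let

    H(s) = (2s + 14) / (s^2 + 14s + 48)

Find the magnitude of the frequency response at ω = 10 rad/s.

|H(j10)| ≈ 0.1635

Substitute s = j10: numerator = 14 + j20, denominator = -52 + j140.
|H(j10)| = |14 + j20| / |-52 + j140| = 24.413 / 149.35 ≈ 0.1635.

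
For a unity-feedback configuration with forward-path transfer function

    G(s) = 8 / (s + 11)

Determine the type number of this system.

Type 0

The denominator has no factor of s at the origin — no free integrator — so this is a Type 0 system.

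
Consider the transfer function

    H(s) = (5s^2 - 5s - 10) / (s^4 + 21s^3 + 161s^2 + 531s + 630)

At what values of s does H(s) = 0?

Set the numerator to zero: 5s^2 - 5s - 10 = 0, i.e. 5·(s^2 - s - 2) = 0.
Factoring: (s + 1)(s - 2) = 0.

s = -1, 2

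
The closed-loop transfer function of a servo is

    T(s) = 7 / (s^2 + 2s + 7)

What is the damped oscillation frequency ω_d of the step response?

Comparing s^2 + 2s + 7 to s^2 + 2ζωₙs + ωₙ²: ωₙ = √7 ≈ 2.646 rad/s and ζ = 2/(2·√7) ≈ 0.3780.
ζωₙ = 2/2 = 1, so ω_d = ωₙ√(1−ζ²) = √(ωₙ² − (ζωₙ)²) = √(7 − 1²) = √6 ≈ 2.449 rad/s.

ω_d ≈ 2.449 rad/s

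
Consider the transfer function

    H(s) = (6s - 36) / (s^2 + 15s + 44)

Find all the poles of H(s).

s = -11, -4

The poles are the roots of the denominator s^2 + 15s + 44 = 0.
Factoring: (s + 11)(s + 4) = 0, so s = -11 and s = -4.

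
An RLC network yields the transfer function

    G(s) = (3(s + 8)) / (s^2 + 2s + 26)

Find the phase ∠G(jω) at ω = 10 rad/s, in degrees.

At s = j10: numerator = 24 + j30, denominator = -74 + j20.
∠G = ∠num − ∠den = 51.340° − (164.88°) = -113.5°.

∠G(j10) ≈ -113.5°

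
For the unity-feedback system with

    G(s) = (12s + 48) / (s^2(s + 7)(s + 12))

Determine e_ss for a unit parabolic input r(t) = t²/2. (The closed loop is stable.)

e_ss = 1.750

G(s) has 2 poles at the origin.
This is a Type 2 system. Ka = lim_{s→0} s^2·G(s) = 48/84 = 4/7.
e_ss = 1/Ka = 1/(4/7) = 7/4 ≈ 1.750.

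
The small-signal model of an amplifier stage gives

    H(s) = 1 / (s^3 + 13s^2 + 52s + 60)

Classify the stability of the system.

stable

The denominator s^3 + 13s^2 + 52s + 60 factors as (s + 6)(s + 5)(s + 2), giving poles at s = -6, -5, -2.
Since all poles lie strictly in the left half-plane, the system is stable.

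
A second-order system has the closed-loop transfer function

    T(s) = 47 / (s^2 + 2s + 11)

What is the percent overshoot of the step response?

Comparing s^2 + 2s + 11 to s^2 + 2ζωₙs + ωₙ²: ωₙ = √11 ≈ 3.317 rad/s and ζ = 2/(2·√11) ≈ 0.3015.
%OS = 100·exp(−πζ/√(1−ζ²)) = 100·exp(−π·0.3015/√(1−0.3015²)) ≈ 37.0%.

%OS ≈ 37.0%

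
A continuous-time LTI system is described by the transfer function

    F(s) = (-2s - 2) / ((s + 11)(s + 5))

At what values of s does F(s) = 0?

Set the numerator to zero: -2s - 2 = 0, i.e. -2·(s + 1) = 0.
So s = -1.

s = -1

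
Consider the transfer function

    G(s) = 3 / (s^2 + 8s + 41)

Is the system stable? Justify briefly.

stable

The denominator s^2 + 8s + 41 factors as (s^2 + 8s + 41), giving poles at s = -4 + 5j, -4 - 5j.
Since all poles lie strictly in the left half-plane, the system is stable.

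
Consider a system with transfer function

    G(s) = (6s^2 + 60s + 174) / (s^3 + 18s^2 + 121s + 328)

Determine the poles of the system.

The poles are the roots of the denominator s^3 + 18s^2 + 121s + 328 = 0.
Trying s = -8: the polynomial evaluates to 0, so (s + 8) is a factor.
Dividing out leaves s^2 + 10s + 41 = 0.
The quadratic formula then gives s = -5 ± 4j.

s = -5 + 4j, -5 - 4j, -8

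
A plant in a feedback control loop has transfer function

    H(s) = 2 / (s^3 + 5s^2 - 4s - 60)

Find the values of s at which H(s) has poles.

s = -4 + 2j, -4 - 2j, 3

The poles are the roots of the denominator s^3 + 5s^2 - 4s - 60 = 0.
Trying s = 3: the polynomial evaluates to 0, so (s - 3) is a factor.
Dividing out leaves s^2 + 8s + 20 = 0.
The quadratic formula then gives s = -4 ± 2j.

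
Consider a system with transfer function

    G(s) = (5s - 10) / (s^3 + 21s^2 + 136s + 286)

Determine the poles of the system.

The poles are the roots of the denominator s^3 + 21s^2 + 136s + 286 = 0.
Trying s = -11: the polynomial evaluates to 0, so (s + 11) is a factor.
Dividing out leaves s^2 + 10s + 26 = 0.
The quadratic formula then gives s = -5 ± 1j.

s = -5 ± j, -11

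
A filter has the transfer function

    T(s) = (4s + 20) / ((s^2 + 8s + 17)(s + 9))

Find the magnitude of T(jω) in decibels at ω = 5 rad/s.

|T(j5)|_dB ≈ -23.4 dB

Substitute s = j5: numerator = 20 + j20, denominator = -272 + j320.
|T(j5)| = |20 + j20| / |-272 + j320| = 28.284 / 419.98 ≈ 0.06735.
In decibels: 20·log₁₀(0.06735) ≈ -23.4 dB.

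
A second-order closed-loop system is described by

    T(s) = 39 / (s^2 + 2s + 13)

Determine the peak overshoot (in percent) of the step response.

%OS ≈ 40.4%

Comparing s^2 + 2s + 13 to s^2 + 2ζωₙs + ωₙ²: ωₙ = √13 ≈ 3.606 rad/s and ζ = 2/(2·√13) ≈ 0.2774.
%OS = 100·exp(−πζ/√(1−ζ²)) = 100·exp(−π·0.2774/√(1−0.2774²)) ≈ 40.4%.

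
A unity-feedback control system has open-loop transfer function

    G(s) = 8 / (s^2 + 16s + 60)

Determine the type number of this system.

Type 0

The denominator has no factor of s at the origin — no free integrator — so this is a Type 0 system.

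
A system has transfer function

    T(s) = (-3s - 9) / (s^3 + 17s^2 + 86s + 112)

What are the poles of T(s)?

The poles are the roots of the denominator s^3 + 17s^2 + 86s + 112 = 0.
Trying s = -8: the polynomial evaluates to 0, so (s + 8) is a factor.
Dividing out leaves s^2 + 9s + 14 = 0.
Factoring the quadratic: (s + 2)(s + 7) = 0.

s = -8, -2, -7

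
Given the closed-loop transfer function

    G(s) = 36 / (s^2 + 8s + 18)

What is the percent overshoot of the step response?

Comparing s^2 + 8s + 18 to s^2 + 2ζωₙs + ωₙ²: ωₙ = √18 ≈ 4.243 rad/s and ζ = 8/(2·√18) ≈ 0.9428.
%OS = 100·exp(−πζ/√(1−ζ²)) = 100·exp(−π·0.9428/√(1−0.9428²)) ≈ 0.0138%.

%OS ≈ 0.0138%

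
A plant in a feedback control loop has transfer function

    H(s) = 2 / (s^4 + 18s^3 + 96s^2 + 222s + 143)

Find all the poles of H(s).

s = -3 ± 2j, -11, -1

The poles are the roots of the denominator s^4 + 18s^3 + 96s^2 + 222s + 143 = 0.
Trying s = -11: the polynomial evaluates to 0, so (s + 11) is a factor.
Dividing out leaves s^3 + 7s^2 + 19s + 13 = 0.
This factors further as (s^2 + 6s + 13)(s + 1) = 0.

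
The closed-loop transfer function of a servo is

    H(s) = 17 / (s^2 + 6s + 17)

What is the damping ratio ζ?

Compare the denominator to the standard form s^2 + 2ζωₙs + ωₙ².
ωₙ² = 17, so ωₙ = √17 ≈ 4.123 rad/s.
2ζωₙ = 6, so ζ = 6/(2·√17) ≈ 0.7276.

ζ ≈ 0.7276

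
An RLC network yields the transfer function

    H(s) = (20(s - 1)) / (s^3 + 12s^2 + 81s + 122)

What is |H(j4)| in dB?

|H(j4)|_dB ≈ -10.3 dB

Substitute s = j4: numerator = -20 + j80, denominator = -70 + j260.
|H(j4)| = |-20 + j80| / |-70 + j260| = 82.462 / 269.26 ≈ 0.3063.
In decibels: 20·log₁₀(0.3063) ≈ -10.3 dB.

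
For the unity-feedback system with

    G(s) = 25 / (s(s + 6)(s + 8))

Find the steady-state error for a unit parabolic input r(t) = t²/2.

G(s) has one pole at the origin.
This is a Type 1 system; Ka = lim_{s→0} s^2·G(s) = 0, so the steady-state error for a parabola input is infinite.

e_ss = ∞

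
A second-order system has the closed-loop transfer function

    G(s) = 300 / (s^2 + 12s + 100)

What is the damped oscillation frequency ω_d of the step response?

ω_d = 8 rad/s

Comparing s^2 + 12s + 100 to s^2 + 2ζωₙs + ωₙ²: ωₙ = 10 rad/s and ζ = 12/(2·10) = 0.6.
ζωₙ = 12/2 = 6, so ω_d = ωₙ√(1−ζ²) = √(ωₙ² − (ζωₙ)²) = √(100 − 6²) = √64 = 8 rad/s.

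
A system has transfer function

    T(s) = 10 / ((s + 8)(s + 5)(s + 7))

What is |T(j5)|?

|T(j5)| ≈ 0.01743

Substitute s = j5: numerator = 10, denominator = -220 + j530.
|T(j5)| = |10| / |-220 + j530| = 10 / 573.85 ≈ 0.01743.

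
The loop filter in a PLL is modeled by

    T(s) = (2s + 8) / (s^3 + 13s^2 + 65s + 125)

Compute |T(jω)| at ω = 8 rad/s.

|T(j8)| ≈ 0.02530

Substitute s = j8: numerator = 8 + j16, denominator = -707 + j8.
|T(j8)| = |8 + j16| / |-707 + j8| = 17.889 / 707.05 ≈ 0.02530.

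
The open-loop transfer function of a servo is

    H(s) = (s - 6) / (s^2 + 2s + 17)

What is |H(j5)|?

Substitute s = j5: numerator = -6 + j5, denominator = -8 + j10.
|H(j5)| = |-6 + j5| / |-8 + j10| = 7.8102 / 12.806 ≈ 0.6099.

|H(j5)| ≈ 0.6099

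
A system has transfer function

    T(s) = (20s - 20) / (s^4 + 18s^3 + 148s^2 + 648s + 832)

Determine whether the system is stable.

stable

The denominator s^4 + 18s^3 + 148s^2 + 648s + 832 factors as (s + 2)(s^2 + 8s + 52)(s + 8), giving poles at s = -2, -4 + 6j, -4 - 6j, -8.
Since all poles lie strictly in the left half-plane, the system is stable.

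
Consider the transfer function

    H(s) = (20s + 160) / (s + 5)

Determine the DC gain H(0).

Set s = 0: H(0) = (160) / (5) = 32.

H(0) = 32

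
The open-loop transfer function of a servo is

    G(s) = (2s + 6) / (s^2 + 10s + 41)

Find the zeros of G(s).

s = -3

Set the numerator to zero: 2s + 6 = 0, i.e. 2·(s + 3) = 0.
So s = -3.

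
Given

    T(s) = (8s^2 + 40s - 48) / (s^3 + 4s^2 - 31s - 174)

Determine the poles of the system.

s = -5 + 2j, -5 - 2j, 6

The poles are the roots of the denominator s^3 + 4s^2 - 31s - 174 = 0.
Trying s = 6: the polynomial evaluates to 0, so (s - 6) is a factor.
Dividing out leaves s^2 + 10s + 29 = 0.
The quadratic formula then gives s = -5 ± 2j.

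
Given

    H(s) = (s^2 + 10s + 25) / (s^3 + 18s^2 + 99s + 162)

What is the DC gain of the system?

H(0) = 25/162 ≈ 0.1543

Set s = 0: H(0) = (25) / (162) = 25/162.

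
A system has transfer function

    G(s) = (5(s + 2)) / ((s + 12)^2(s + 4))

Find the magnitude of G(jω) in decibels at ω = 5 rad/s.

|G(j5)|_dB ≈ -32.1 dB

Substitute s = j5: numerator = 10 + j25, denominator = -124 + j1075.
|G(j5)| = |10 + j25| / |-124 + j1075| = 26.926 / 1082.1 ≈ 0.02488.
In decibels: 20·log₁₀(0.02488) ≈ -32.1 dB.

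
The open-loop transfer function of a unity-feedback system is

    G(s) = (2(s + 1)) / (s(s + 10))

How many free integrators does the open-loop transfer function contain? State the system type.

The denominator has 1 factor of s at the origin (free integrator), so this is a Type 1 system.

Type 1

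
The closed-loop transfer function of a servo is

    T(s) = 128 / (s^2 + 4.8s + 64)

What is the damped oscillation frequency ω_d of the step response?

ω_d ≈ 7.632 rad/s

Comparing s^2 + 4.8s + 64 to s^2 + 2ζωₙs + ωₙ²: ωₙ = 8 rad/s and ζ = 4.8/(2·8) = 0.3.
ζωₙ = 4.8/2 = 2.4, so ω_d = ωₙ√(1−ζ²) = √(ωₙ² − (ζωₙ)²) = √(64 − 2.4²) = √58.24 ≈ 7.632 rad/s.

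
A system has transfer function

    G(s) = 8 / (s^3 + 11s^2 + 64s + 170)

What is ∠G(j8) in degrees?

∠G(j8) ≈ 180°

At s = j8: numerator = 8, denominator = -534.
∠G = ∠num − ∠den = 0° − (180°) = -180°, which wraps to 180°.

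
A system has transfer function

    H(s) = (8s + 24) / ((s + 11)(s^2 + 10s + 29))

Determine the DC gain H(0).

H(0) = 24/319 ≈ 0.07524

Set s = 0: H(0) = (24) / (319) = 24/319.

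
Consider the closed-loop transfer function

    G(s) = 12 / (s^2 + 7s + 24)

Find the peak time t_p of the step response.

Comparing s^2 + 7s + 24 to s^2 + 2ζωₙs + ωₙ²: ωₙ = √24 ≈ 4.899 rad/s and ζ = 7/(2·√24) ≈ 0.7144.
ζωₙ = 7/2 = 3.5, so ω_d = ωₙ√(1−ζ²) = √(ωₙ² − (ζωₙ)²) = √(24 − 3.5²) = √11.75 ≈ 3.428 rad/s.
t_p = π/ω_d = π/3.428 ≈ 0.9165 s.

t_p ≈ 0.9165 s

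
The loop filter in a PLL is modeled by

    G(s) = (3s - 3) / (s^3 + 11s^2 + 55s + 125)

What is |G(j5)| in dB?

Substitute s = j5: numerator = -3 + j15, denominator = -150 + j150.
|G(j5)| = |-3 + j15| / |-150 + j150| = 15.297 / 212.13 ≈ 0.07211.
In decibels: 20·log₁₀(0.07211) ≈ -22.8 dB.

|G(j5)|_dB ≈ -22.8 dB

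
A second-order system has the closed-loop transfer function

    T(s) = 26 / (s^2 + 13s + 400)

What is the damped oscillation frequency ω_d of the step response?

Comparing s^2 + 13s + 400 to s^2 + 2ζωₙs + ωₙ²: ωₙ = 20 rad/s and ζ = 13/(2·20) = 0.325.
ζωₙ = 13/2 = 6.5, so ω_d = ωₙ√(1−ζ²) = √(ωₙ² − (ζωₙ)²) = √(400 − 6.5²) = √357.75 ≈ 18.91 rad/s.

ω_d ≈ 18.91 rad/s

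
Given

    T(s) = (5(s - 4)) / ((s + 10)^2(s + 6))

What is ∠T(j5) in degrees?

∠T(j5) ≈ 35.72°

At s = j5: numerator = -20 + j25, denominator = -50 + j975.
∠T = ∠num − ∠den = 128.66° − (92.936°) = 35.72°.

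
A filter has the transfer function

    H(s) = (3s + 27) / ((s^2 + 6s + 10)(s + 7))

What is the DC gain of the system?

Set s = 0: H(0) = (27) / (70) = 27/70.

H(0) = 27/70 ≈ 0.3857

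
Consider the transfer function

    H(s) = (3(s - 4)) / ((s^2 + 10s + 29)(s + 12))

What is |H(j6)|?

Substitute s = j6: numerator = -12 + j18, denominator = -444 + j678.
|H(j6)| = |-12 + j18| / |-444 + j678| = 21.633 / 810.44 ≈ 0.02669.

|H(j6)| ≈ 0.02669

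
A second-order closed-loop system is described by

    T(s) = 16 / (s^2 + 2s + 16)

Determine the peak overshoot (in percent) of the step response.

%OS ≈ 44.4%

Comparing s^2 + 2s + 16 to s^2 + 2ζωₙs + ωₙ²: ωₙ = 4 rad/s and ζ = 2/(2·4) = 0.25.
%OS = 100·exp(−πζ/√(1−ζ²)) = 100·exp(−π·0.25/√(1−0.25²)) ≈ 44.4%.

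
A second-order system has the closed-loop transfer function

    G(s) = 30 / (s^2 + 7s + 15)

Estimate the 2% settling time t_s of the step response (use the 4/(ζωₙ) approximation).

t_s ≈ 1.143 s

Comparing s^2 + 7s + 15 to s^2 + 2ζωₙs + ωₙ²: ωₙ = √15 ≈ 3.873 rad/s and ζ = 7/(2·√15) ≈ 0.9037.
ζωₙ = 7/2 = 3.5, so t_s ≈ 4/(ζωₙ) = 4/3.5 ≈ 1.143 s.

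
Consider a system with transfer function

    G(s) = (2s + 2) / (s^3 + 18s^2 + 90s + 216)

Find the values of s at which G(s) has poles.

s = -3 + 3j, -3 - 3j, -12

The poles are the roots of the denominator s^3 + 18s^2 + 90s + 216 = 0.
Trying s = -12: the polynomial evaluates to 0, so (s + 12) is a factor.
Dividing out leaves s^2 + 6s + 18 = 0.
The quadratic formula then gives s = -3 ± 3j.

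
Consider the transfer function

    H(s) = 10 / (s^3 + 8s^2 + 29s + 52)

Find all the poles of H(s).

The poles are the roots of the denominator s^3 + 8s^2 + 29s + 52 = 0.
Trying s = -4: the polynomial evaluates to 0, so (s + 4) is a factor.
Dividing out leaves s^2 + 4s + 13 = 0.
The quadratic formula then gives s = -2 ± 3j.

s = -4, -2 ± 3j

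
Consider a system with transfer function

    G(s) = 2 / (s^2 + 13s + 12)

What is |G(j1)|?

Substitute s = j1: numerator = 2, denominator = 11 + j13.
|G(j1)| = |2| / |11 + j13| = 2 / 17.029 ≈ 0.1174.

|G(j1)| ≈ 0.1174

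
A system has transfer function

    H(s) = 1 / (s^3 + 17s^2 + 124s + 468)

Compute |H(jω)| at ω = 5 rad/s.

Substitute s = j5: numerator = 1, denominator = 43 + j495.
|H(j5)| = |1| / |43 + j495| = 1 / 496.86 ≈ 0.002013.

|H(j5)| ≈ 0.002013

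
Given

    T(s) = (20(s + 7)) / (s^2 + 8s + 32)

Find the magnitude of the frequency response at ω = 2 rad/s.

Substitute s = j2: numerator = 140 + j40, denominator = 28 + j16.
|T(j2)| = |140 + j40| / |28 + j16| = 145.60 / 32.249 ≈ 4.515.

|T(j2)| ≈ 4.515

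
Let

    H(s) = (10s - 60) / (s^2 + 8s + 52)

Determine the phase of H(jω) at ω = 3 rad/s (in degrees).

At s = j3: numerator = -60 + j30, denominator = 43 + j24.
∠H = ∠num − ∠den = 153.43° − (29.168°) = 124.3°.

∠H(j3) ≈ 124.3°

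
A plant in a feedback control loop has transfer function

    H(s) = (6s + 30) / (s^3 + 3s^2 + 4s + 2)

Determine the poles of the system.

The poles are the roots of the denominator s^3 + 3s^2 + 4s + 2 = 0.
Trying s = -1: the polynomial evaluates to 0, so (s + 1) is a factor.
Dividing out leaves s^2 + 2s + 2 = 0.
The quadratic formula then gives s = -1 ± 1j.

s = -1 ± j, -1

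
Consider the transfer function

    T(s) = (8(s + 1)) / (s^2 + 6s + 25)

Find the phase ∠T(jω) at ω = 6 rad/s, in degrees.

At s = j6: numerator = 8 + j48, denominator = -11 + j36.
∠T = ∠num − ∠den = 80.538° − (106.99°) = -26.45°.

∠T(j6) ≈ -26.45°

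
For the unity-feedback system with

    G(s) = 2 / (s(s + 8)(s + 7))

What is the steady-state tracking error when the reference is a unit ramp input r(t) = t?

e_ss = 28

G(s) has one pole at the origin.
This is a Type 1 system. Kv = lim_{s→0} s·G(s) = 2/56 = 1/28.
e_ss = 1/Kv = 1/(1/28) = 28.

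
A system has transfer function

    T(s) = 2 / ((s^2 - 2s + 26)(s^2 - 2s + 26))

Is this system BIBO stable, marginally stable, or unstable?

The poles can be read from the denominator factors: s = 1 ± 5j, 1 ± 5j.
Since the pole(s) at s = 1 + 5j, 1 - 5j, 1 + 5j, 1 - 5j lie in the right half-plane, the system is unstable.

unstable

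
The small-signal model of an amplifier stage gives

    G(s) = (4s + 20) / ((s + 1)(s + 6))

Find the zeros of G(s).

s = -5

Set the numerator to zero: 4s + 20 = 0, i.e. 4·(s + 5) = 0.
So s = -5.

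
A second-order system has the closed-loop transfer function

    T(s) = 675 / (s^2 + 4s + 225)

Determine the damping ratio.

ζ ≈ 0.1333

Compare the denominator to the standard form s^2 + 2ζωₙs + ωₙ².
ωₙ² = 225, so ωₙ = 15 rad/s.
2ζωₙ = 4, so ζ = 4/(2·15) ≈ 0.1333.
With ζ = 0.1333 the response is underdamped.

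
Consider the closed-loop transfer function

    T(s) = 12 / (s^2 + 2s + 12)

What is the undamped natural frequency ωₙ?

Compare the denominator to the standard form s^2 + 2ζωₙs + ωₙ².
ωₙ² = 12, so ωₙ = √12 ≈ 3.464 rad/s.

ωₙ ≈ 3.464 rad/s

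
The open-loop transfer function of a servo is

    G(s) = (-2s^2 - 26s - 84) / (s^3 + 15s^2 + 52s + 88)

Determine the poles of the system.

s = -2 + 2j, -2 - 2j, -11

The poles are the roots of the denominator s^3 + 15s^2 + 52s + 88 = 0.
Trying s = -11: the polynomial evaluates to 0, so (s + 11) is a factor.
Dividing out leaves s^2 + 4s + 8 = 0.
The quadratic formula then gives s = -2 ± 2j.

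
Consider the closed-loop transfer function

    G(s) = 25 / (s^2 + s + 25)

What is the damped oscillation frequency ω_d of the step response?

ω_d ≈ 4.975 rad/s

Comparing s^2 + s + 25 to s^2 + 2ζωₙs + ωₙ²: ωₙ = 5 rad/s and ζ = 1/(2·5) = 0.1.
ζωₙ = 1/2 = 0.5, so ω_d = ωₙ√(1−ζ²) = √(ωₙ² − (ζωₙ)²) = √(25 − 0.5²) = √24.75 ≈ 4.975 rad/s.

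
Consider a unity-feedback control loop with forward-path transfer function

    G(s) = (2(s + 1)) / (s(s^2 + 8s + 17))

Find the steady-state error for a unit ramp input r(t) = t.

e_ss = 8.500

G(s) has one pole at the origin.
This is a Type 1 system. Kv = lim_{s→0} s·G(s) = 2/17.
e_ss = 1/Kv = 1/(2/17) = 17/2 ≈ 8.500.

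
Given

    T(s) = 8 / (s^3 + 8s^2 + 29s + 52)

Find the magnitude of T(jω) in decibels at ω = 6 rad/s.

|T(j6)|_dB ≈ -29.5 dB

Substitute s = j6: numerator = 8, denominator = -236 - j42.
|T(j6)| = |8| / |-236 - j42| = 8 / 239.71 ≈ 0.03337.
In decibels: 20·log₁₀(0.03337) ≈ -29.5 dB.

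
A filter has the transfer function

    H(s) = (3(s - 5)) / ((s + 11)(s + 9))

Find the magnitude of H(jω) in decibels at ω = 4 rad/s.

Substitute s = j4: numerator = -15 + j12, denominator = 83 + j80.
|H(j4)| = |-15 + j12| / |83 + j80| = 19.209 / 115.28 ≈ 0.1666.
In decibels: 20·log₁₀(0.1666) ≈ -15.6 dB.

|H(j4)|_dB ≈ -15.6 dB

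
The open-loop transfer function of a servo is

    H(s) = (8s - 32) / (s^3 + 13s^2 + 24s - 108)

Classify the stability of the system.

The denominator s^3 + 13s^2 + 24s - 108 factors as (s + 6)(s - 2)(s + 9), giving poles at s = -6, 2, -9.
Since the pole(s) at s = 2 lie in the right half-plane, the system is unstable.

unstable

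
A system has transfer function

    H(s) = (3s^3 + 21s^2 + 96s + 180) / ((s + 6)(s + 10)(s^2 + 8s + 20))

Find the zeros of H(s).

Set the numerator to zero: 3s^3 + 21s^2 + 96s + 180 = 0, i.e. 3·(s^3 + 7s^2 + 32s + 60) = 0.
Factoring: (s + 3)(s^2 + 4s + 20) = 0.

s = -3, -2 + 4j, -2 - 4j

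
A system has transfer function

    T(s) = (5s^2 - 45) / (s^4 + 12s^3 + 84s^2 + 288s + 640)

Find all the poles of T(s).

The poles are the roots of the denominator s^4 + 12s^3 + 84s^2 + 288s + 640 = 0.
No real roots exist; factor into two real quadratics: (s^2 + 4s + 20)(s^2 + 8s + 32) = 0.
Each quadratic gives a conjugate pair via the quadratic formula.

s = -2 + 4j, -2 - 4j, -4 + 4j, -4 - 4j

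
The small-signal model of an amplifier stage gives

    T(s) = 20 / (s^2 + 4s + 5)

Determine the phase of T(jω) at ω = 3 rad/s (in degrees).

∠T(j3) ≈ -108.4°

At s = j3: numerator = 20, denominator = -4 + j12.
∠T = ∠num − ∠den = 0° − (108.43°) = -108.4°.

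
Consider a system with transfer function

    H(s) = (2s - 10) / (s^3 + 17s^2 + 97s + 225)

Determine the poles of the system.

The poles are the roots of the denominator s^3 + 17s^2 + 97s + 225 = 0.
Trying s = -9: the polynomial evaluates to 0, so (s + 9) is a factor.
Dividing out leaves s^2 + 8s + 25 = 0.
The quadratic formula then gives s = -4 ± 3j.

s = -4 ± 3j, -9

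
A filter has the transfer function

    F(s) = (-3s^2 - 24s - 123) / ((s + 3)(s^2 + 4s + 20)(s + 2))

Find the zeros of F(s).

Set the numerator to zero: -3s^2 - 24s - 123 = 0, i.e. -3·(s^2 + 8s + 41) = 0.
Factoring: (s^2 + 8s + 41) = 0.

s = -4 ± 5j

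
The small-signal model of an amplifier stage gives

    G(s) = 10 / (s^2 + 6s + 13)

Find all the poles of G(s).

s = -3 ± 2j

The poles are the roots of the denominator s^2 + 6s + 13 = 0.
Using the quadratic formula: s = (-6 ± √(-16))/2 = -3 ± 2j.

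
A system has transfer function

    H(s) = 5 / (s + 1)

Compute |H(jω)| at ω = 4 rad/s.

|H(j4)| ≈ 1.213

Substitute s = j4: numerator = 5, denominator = 1 + j4.
|H(j4)| = |5| / |1 + j4| = 5 / 4.1231 ≈ 1.213.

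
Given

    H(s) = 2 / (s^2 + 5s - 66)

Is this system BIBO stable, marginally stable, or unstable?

unstable

The denominator s^2 + 5s - 66 factors as (s + 11)(s - 6), giving poles at s = -11, 6.
Since the pole(s) at s = 6 lie in the right half-plane, the system is unstable.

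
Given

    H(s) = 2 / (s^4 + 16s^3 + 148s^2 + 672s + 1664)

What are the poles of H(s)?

The poles are the roots of the denominator s^4 + 16s^3 + 148s^2 + 672s + 1664 = 0.
No real roots exist; factor into two real quadratics: (s^2 + 8s + 52)(s^2 + 8s + 32) = 0.
Each quadratic gives a conjugate pair via the quadratic formula.

s = -4 ± 6j, -4 ± 4j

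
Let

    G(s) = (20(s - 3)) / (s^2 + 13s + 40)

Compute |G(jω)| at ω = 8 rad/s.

Substitute s = j8: numerator = -60 + j160, denominator = -24 + j104.
|G(j8)| = |-60 + j160| / |-24 + j104| = 170.88 / 106.73 ≈ 1.601.

|G(j8)| ≈ 1.601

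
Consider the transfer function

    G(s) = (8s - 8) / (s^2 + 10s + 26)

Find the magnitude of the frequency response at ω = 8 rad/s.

Substitute s = j8: numerator = -8 + j64, denominator = -38 + j80.
|G(j8)| = |-8 + j64| / |-38 + j80| = 64.498 / 88.566 ≈ 0.7282.

|G(j8)| ≈ 0.7282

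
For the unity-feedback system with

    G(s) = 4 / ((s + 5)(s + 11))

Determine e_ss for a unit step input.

e_ss = 0.9322

G(s) has no poles at the origin.
This is a Type 0 system. Kp = lim_{s→0} G(s) = 4/55.
e_ss = 1/(1 + Kp) = 1/(1 + 4/55) = 55/59 ≈ 0.9322.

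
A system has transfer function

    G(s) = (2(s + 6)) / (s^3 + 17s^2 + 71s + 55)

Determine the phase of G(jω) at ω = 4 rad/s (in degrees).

∠G(j4) ≈ -100.9°

At s = j4: numerator = 12 + j8, denominator = -217 + j220.
∠G = ∠num − ∠den = 33.690° − (134.61°) = -100.9°.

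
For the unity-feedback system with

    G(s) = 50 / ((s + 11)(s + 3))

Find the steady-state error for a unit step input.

G(s) has no poles at the origin.
This is a Type 0 system. Kp = lim_{s→0} G(s) = 50/33.
e_ss = 1/(1 + Kp) = 1/(1 + 50/33) = 33/83 ≈ 0.3976.

e_ss = 0.3976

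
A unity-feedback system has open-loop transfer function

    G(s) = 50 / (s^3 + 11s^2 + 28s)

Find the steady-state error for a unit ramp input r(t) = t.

G(s) has one pole at the origin.
This is a Type 1 system. Kv = lim_{s→0} s·G(s) = 50/28 = 25/14.
e_ss = 1/Kv = 1/(25/14) = 14/25 ≈ 0.5600.

e_ss = 0.5600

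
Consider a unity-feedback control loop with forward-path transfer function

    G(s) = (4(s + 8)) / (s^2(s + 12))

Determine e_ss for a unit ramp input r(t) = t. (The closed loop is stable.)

G(s) has 2 poles at the origin.
This is a Type 2 system; for a ramp input the steady-state error is zero.

e_ss = 0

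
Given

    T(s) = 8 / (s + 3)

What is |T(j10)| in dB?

Substitute s = j10: numerator = 8, denominator = 3 + j10.
|T(j10)| = |8| / |3 + j10| = 8 / 10.440 ≈ 0.7663.
In decibels: 20·log₁₀(0.7663) ≈ -2.31 dB.

|T(j10)|_dB ≈ -2.31 dB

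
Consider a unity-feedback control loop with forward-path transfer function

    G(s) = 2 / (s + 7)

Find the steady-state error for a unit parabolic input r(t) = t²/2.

e_ss = ∞

G(s) has no poles at the origin.
This is a Type 0 system; Ka = lim_{s→0} s^2·G(s) = 0, so the steady-state error for a parabola input is infinite.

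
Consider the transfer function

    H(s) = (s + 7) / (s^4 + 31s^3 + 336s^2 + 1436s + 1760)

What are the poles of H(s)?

s = -11, -2, -8, -10

The poles are the roots of the denominator s^4 + 31s^3 + 336s^2 + 1436s + 1760 = 0.
Trying s = -11: the polynomial evaluates to 0, so (s + 11) is a factor.
Dividing out leaves s^3 + 20s^2 + 116s + 160 = 0.
This factors further as (s + 2)(s + 8)(s + 10) = 0.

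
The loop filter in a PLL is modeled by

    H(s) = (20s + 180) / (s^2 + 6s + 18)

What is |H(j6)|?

Substitute s = j6: numerator = 180 + j120, denominator = -18 + j36.
|H(j6)| = |180 + j120| / |-18 + j36| = 216.33 / 40.249 ≈ 5.375.

|H(j6)| ≈ 5.375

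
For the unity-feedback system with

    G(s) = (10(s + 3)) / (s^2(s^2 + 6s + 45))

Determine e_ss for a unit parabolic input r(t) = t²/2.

G(s) has 2 poles at the origin.
This is a Type 2 system. Ka = lim_{s→0} s^2·G(s) = 30/45 = 2/3.
e_ss = 1/Ka = 1/(2/3) = 3/2 ≈ 1.500.

e_ss = 1.500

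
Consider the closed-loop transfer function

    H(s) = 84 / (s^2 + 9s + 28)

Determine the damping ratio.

ζ ≈ 0.8504

Compare the denominator to the standard form s^2 + 2ζωₙs + ωₙ².
ωₙ² = 28, so ωₙ = √28 ≈ 5.292 rad/s.
2ζωₙ = 9, so ζ = 9/(2·√28) ≈ 0.8504.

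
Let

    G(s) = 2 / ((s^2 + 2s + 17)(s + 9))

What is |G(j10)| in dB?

|G(j10)|_dB ≈ -55.2 dB

Substitute s = j10: numerator = 2, denominator = -947 - j650.
|G(j10)| = |2| / |-947 - j650| = 2 / 1148.6 ≈ 0.001741.
In decibels: 20·log₁₀(0.001741) ≈ -55.2 dB.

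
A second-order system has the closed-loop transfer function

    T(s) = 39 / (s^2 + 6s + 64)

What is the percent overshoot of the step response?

%OS ≈ 28.1%

Comparing s^2 + 6s + 64 to s^2 + 2ζωₙs + ωₙ²: ωₙ = 8 rad/s and ζ = 6/(2·8) = 0.375.
%OS = 100·exp(−πζ/√(1−ζ²)) = 100·exp(−π·0.375/√(1−0.375²)) ≈ 28.1%.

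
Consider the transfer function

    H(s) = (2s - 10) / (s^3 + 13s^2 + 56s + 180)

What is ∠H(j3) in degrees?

At s = j3: numerator = -10 + j6, denominator = 63 + j141.
∠H = ∠num − ∠den = 149.04° − (65.925°) = 83.11°.

∠H(j3) ≈ 83.11°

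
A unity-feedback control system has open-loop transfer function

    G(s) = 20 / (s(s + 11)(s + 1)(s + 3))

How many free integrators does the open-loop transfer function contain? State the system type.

Type 1

The denominator has 1 factor of s at the origin (free integrator), so this is a Type 1 system.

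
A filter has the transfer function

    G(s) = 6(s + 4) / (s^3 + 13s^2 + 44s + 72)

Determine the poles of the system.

s = -2 + 2j, -2 - 2j, -9

The poles are the roots of the denominator s^3 + 13s^2 + 44s + 72 = 0.
Trying s = -9: the polynomial evaluates to 0, so (s + 9) is a factor.
Dividing out leaves s^2 + 4s + 8 = 0.
The quadratic formula then gives s = -2 ± 2j.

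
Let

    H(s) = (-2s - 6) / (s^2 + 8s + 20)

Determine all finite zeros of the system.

s = -3

Set the numerator to zero: -2s - 6 = 0, i.e. -2·(s + 3) = 0.
So s = -3.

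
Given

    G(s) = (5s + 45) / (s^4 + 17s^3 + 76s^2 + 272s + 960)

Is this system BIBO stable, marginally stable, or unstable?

marginally stable

The denominator s^4 + 17s^3 + 76s^2 + 272s + 960 factors as (s^2 + 16)(s + 12)(s + 5), giving poles at s = 4j, -4j, -12, -5.
Since the simple pole(s) at s = ±4j lie on the jω-axis with none in the right half-plane, the system is marginally stable.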